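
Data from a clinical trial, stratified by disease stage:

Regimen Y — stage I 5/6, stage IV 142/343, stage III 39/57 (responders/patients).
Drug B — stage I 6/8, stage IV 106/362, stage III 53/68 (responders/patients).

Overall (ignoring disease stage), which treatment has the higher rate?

Regimen Y

Stage I: Regimen Y 5/6 = 83.3%, Drug B 6/8 = 75.0% → Regimen Y
Stage IV: Regimen Y 142/343 = 41.4%, Drug B 106/362 = 29.3% → Regimen Y
Stage III: Regimen Y 39/57 = 68.4%, Drug B 53/68 = 77.9% → Drug B
Overall: Regimen Y 186/406 = 45.8%, Drug B 165/438 = 37.7% → Regimen Y
(Neither sweeps every disease group, but Regimen Y has the higher pooled rate.)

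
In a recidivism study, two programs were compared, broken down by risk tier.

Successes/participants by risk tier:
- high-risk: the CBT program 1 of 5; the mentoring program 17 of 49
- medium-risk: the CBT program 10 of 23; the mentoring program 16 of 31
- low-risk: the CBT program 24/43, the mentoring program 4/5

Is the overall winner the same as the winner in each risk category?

High-risk: the CBT program 1/5 = 20.0%, the mentoring program 17/49 = 34.7% → the mentoring program
Medium-risk: the CBT program 10/23 = 43.5%, the mentoring program 16/31 = 51.6% → the mentoring program
Low-risk: the CBT program 24/43 = 55.8%, the mentoring program 4/5 = 80.0% → the mentoring program
Overall: the CBT program 35/71 = 49.3%, the mentoring program 37/85 = 43.5% → the CBT program
The mentoring program wins each risk group but the CBT program wins overall — the comparison reverses. The mentoring program's participants skew toward high-risk, which has a lower base rate.

No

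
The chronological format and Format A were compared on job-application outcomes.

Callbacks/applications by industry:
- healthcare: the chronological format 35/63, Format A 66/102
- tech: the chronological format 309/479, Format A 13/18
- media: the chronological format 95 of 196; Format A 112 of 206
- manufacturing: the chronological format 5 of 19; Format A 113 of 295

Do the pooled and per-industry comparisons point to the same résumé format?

Healthcare: the chronological format 35/63 = 55.6%, Format A 66/102 = 64.7% → Format A
Tech: the chronological format 309/479 = 64.5%, Format A 13/18 = 72.2% → Format A
Media: the chronological format 95/196 = 48.5%, Format A 112/206 = 54.4% → Format A
Manufacturing: the chronological format 5/19 = 26.3%, Format A 113/295 = 38.3% → Format A
Overall: the chronological format 444/757 = 58.7%, Format A 304/621 = 49.0% → the chronological format
Format A wins each industry group but the chronological format wins overall — the comparison reverses. Format A's applications skew toward manufacturing, which has a lower base rate.

No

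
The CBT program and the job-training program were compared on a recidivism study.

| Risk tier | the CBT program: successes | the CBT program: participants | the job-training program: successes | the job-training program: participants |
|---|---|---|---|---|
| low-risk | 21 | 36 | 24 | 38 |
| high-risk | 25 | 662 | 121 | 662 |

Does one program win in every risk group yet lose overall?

Low-risk: the CBT program 21/36 = 58.3%, the job-training program 24/38 = 63.2% → the job-training program
High-risk: the CBT program 25/662 = 3.8%, the job-training program 121/662 = 18.3% → the job-training program
Overall: the CBT program 46/698 = 6.6%, the job-training program 145/700 = 20.7% → the job-training program
The job-training program wins overall and in every risk group — no reversal.

No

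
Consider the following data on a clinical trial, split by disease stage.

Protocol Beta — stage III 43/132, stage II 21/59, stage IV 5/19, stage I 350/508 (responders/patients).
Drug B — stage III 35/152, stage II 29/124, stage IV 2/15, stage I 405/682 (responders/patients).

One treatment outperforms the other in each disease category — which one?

Protocol Beta

Stage III: Protocol Beta 43/132 = 32.6%, Drug B 35/152 = 23.0% → Protocol Beta
Stage II: Protocol Beta 21/59 = 35.6%, Drug B 29/124 = 23.4% → Protocol Beta
Stage IV: Protocol Beta 5/19 = 26.3%, Drug B 2/15 = 13.3% → Protocol Beta
Stage I: Protocol Beta 350/508 = 68.9%, Drug B 405/682 = 59.4% → Protocol Beta
Protocol Beta has the higher rate in all 4 groups.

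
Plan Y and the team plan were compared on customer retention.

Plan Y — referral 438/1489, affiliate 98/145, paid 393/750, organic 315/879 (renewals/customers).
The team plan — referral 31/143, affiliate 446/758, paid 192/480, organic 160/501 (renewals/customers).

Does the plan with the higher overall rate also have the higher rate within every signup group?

No

Referral: Plan Y 438/1489 = 29.4%, the team plan 31/143 = 21.7% → Plan Y
Affiliate: Plan Y 98/145 = 67.6%, the team plan 446/758 = 58.8% → Plan Y
Paid: Plan Y 393/750 = 52.4%, the team plan 192/480 = 40.0% → Plan Y
Organic: Plan Y 315/879 = 35.8%, the team plan 160/501 = 31.9% → Plan Y
Overall: Plan Y 1244/3263 = 38.1%, the team plan 829/1882 = 44.0% → the team plan
Plan Y wins each signup group but the team plan wins overall — the comparison reverses. Plan Y's customers skew toward referral, which has a lower base rate.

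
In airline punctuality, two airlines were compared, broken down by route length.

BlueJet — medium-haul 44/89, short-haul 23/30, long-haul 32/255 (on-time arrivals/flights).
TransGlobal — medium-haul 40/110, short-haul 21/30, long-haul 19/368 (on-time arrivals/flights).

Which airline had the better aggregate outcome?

Medium-haul: BlueJet 44/89 = 49.4%, TransGlobal 40/110 = 36.4% → BlueJet
Short-haul: BlueJet 23/30 = 76.7%, TransGlobal 21/30 = 70.0% → BlueJet
Long-haul: BlueJet 32/255 = 12.5%, TransGlobal 19/368 = 5.2% → BlueJet
Overall: BlueJet 99/374 = 26.5%, TransGlobal 80/508 = 15.7% → BlueJet

BlueJet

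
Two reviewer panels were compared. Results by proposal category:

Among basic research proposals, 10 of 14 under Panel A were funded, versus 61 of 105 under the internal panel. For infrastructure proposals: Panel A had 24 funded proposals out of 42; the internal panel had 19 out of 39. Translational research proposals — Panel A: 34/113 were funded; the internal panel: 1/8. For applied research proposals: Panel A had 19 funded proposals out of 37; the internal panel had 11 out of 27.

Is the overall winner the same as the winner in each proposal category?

No

Basic research: Panel A 10/14 = 71.4%, the internal panel 61/105 = 58.1% → Panel A
Infrastructure: Panel A 24/42 = 57.1%, the internal panel 19/39 = 48.7% → Panel A
Translational research: Panel A 34/113 = 30.1%, the internal panel 1/8 = 12.5% → Panel A
Applied research: Panel A 19/37 = 51.4%, the internal panel 11/27 = 40.7% → Panel A
Overall: Panel A 87/206 = 42.2%, the internal panel 92/179 = 51.4% → the internal panel
Panel A wins each proposal group but the internal panel wins overall — the comparison reverses. Panel A's proposals skew toward translational research, which has a lower base rate.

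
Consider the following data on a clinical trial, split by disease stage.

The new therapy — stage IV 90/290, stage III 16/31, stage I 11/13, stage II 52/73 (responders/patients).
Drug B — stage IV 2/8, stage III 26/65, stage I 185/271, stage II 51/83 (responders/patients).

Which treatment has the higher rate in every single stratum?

the new therapy

Stage IV: the new therapy 90/290 = 31.0%, Drug B 2/8 = 25.0% → the new therapy
Stage III: the new therapy 16/31 = 51.6%, Drug B 26/65 = 40.0% → the new therapy
Stage I: the new therapy 11/13 = 84.6%, Drug B 185/271 = 68.3% → the new therapy
Stage II: the new therapy 52/73 = 71.2%, Drug B 51/83 = 61.4% → the new therapy
The new therapy has the higher rate in all 4 groups.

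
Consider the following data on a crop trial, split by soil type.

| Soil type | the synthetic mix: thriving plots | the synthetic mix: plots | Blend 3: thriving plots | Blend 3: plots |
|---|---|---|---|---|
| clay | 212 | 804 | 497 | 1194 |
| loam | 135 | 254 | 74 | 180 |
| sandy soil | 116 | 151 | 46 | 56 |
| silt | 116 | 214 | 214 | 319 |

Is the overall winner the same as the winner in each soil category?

Clay: the synthetic mix 212/804 = 26.4%, Blend 3 497/1194 = 41.6% → Blend 3
Loam: the synthetic mix 135/254 = 53.1%, Blend 3 74/180 = 41.1% → the synthetic mix
Sandy soil: the synthetic mix 116/151 = 76.8%, Blend 3 46/56 = 82.1% → Blend 3
Silt: the synthetic mix 116/214 = 54.2%, Blend 3 214/319 = 67.1% → Blend 3
Overall: the synthetic mix 579/1423 = 40.7%, Blend 3 831/1749 = 47.5% → Blend 3
Neither sweeps: the synthetic mix wins 1 of 4 groups, Blend 3 wins 3. Blend 3 wins overall but not every group — no Simpson reversal.

No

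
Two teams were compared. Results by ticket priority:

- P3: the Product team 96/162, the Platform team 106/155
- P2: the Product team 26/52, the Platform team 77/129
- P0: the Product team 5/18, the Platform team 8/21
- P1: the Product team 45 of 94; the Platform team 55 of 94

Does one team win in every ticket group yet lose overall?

P3: the Product team 96/162 = 59.3%, the Platform team 106/155 = 68.4% → the Platform team
P2: the Product team 26/52 = 50.0%, the Platform team 77/129 = 59.7% → the Platform team
P0: the Product team 5/18 = 27.8%, the Platform team 8/21 = 38.1% → the Platform team
P1: the Product team 45/94 = 47.9%, the Platform team 55/94 = 58.5% → the Platform team
Overall: the Product team 172/326 = 52.8%, the Platform team 246/399 = 61.7% → the Platform team
The Platform team wins overall and in every ticket group — no reversal.

No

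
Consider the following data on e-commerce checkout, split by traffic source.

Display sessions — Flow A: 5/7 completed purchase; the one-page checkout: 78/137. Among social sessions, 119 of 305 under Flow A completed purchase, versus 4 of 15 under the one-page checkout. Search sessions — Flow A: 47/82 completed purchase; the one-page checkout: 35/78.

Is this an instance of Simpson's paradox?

Yes

Display: Flow A 5/7 = 71.4%, the one-page checkout 78/137 = 56.9% → Flow A
Social: Flow A 119/305 = 39.0%, the one-page checkout 4/15 = 26.7% → Flow A
Search: Flow A 47/82 = 57.3%, the one-page checkout 35/78 = 44.9% → Flow A
Overall: Flow A 171/394 = 43.4%, the one-page checkout 117/230 = 50.9% → the one-page checkout
Flow A wins each traffic group but the one-page checkout wins overall — the comparison reverses. Flow A's sessions skew toward social, which has a lower base rate.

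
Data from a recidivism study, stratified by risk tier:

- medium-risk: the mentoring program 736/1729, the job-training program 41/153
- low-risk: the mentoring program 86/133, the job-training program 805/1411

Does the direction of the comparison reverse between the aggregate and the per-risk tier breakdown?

Yes

Medium-risk: the mentoring program 736/1729 = 42.6%, the job-training program 41/153 = 26.8% → the mentoring program
Low-risk: the mentoring program 86/133 = 64.7%, the job-training program 805/1411 = 57.1% → the mentoring program
Overall: the mentoring program 822/1862 = 44.1%, the job-training program 846/1564 = 54.1% → the job-training program
The mentoring program wins each risk group but the job-training program wins overall — the comparison reverses. The mentoring program's participants skew toward medium-risk, which has a lower base rate.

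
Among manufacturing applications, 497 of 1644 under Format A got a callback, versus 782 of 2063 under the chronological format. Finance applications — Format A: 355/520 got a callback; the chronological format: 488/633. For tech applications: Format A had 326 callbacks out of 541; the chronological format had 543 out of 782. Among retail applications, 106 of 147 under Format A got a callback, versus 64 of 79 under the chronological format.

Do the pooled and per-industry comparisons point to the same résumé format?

Yes

Manufacturing: Format A 497/1644 = 30.2%, the chronological format 782/2063 = 37.9% → the chronological format
Finance: Format A 355/520 = 68.3%, the chronological format 488/633 = 77.1% → the chronological format
Tech: Format A 326/541 = 60.3%, the chronological format 543/782 = 69.4% → the chronological format
Retail: Format A 106/147 = 72.1%, the chronological format 64/79 = 81.0% → the chronological format
Overall: Format A 1284/2852 = 45.0%, the chronological format 1877/3557 = 52.8% → the chronological format
The chronological format wins overall and in every industry group — no reversal.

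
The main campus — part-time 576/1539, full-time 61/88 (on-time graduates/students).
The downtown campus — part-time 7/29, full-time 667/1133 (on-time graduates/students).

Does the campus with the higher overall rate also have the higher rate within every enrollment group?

No

Part-time: the main campus 576/1539 = 37.4%, the downtown campus 7/29 = 24.1% → the main campus
Full-time: the main campus 61/88 = 69.3%, the downtown campus 667/1133 = 58.9% → the main campus
Overall: the main campus 637/1627 = 39.2%, the downtown campus 674/1162 = 58.0% → the downtown campus
The main campus wins each enrollment group but the downtown campus wins overall — the comparison reverses. The main campus's students skew toward part-time, which has a lower base rate.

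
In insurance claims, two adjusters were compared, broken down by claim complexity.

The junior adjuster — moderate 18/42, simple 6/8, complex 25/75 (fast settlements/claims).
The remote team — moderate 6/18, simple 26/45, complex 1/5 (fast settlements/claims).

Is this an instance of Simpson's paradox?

Moderate: the junior adjuster 18/42 = 42.9%, the remote team 6/18 = 33.3% → the junior adjuster
Simple: the junior adjuster 6/8 = 75.0%, the remote team 26/45 = 57.8% → the junior adjuster
Complex: the junior adjuster 25/75 = 33.3%, the remote team 1/5 = 20.0% → the junior adjuster
Overall: the junior adjuster 49/125 = 39.2%, the remote team 33/68 = 48.5% → the remote team
The junior adjuster wins each claim group but the remote team wins overall — the comparison reverses. The junior adjuster's claims skew toward complex, which has a lower base rate.

Yes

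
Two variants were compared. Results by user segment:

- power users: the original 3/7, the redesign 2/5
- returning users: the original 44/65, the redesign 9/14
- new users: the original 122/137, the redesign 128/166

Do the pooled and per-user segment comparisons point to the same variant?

Yes

Power users: the original 3/7 = 42.9%, the redesign 2/5 = 40.0% → the original
Returning users: the original 44/65 = 67.7%, the redesign 9/14 = 64.3% → the original
New users: the original 122/137 = 89.1%, the redesign 128/166 = 77.1% → the original
Overall: the original 169/209 = 80.9%, the redesign 139/185 = 75.1% → the original
The original wins overall and in every user group — no reversal.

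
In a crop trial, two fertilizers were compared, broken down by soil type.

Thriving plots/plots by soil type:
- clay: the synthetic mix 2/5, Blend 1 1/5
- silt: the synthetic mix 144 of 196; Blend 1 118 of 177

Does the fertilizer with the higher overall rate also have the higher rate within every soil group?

Yes

Clay: the synthetic mix 2/5 = 40.0%, Blend 1 1/5 = 20.0% → the synthetic mix
Silt: the synthetic mix 144/196 = 73.5%, Blend 1 118/177 = 66.7% → the synthetic mix
Overall: the synthetic mix 146/201 = 72.6%, Blend 1 119/182 = 65.4% → the synthetic mix
The synthetic mix wins overall and in every soil group — no reversal.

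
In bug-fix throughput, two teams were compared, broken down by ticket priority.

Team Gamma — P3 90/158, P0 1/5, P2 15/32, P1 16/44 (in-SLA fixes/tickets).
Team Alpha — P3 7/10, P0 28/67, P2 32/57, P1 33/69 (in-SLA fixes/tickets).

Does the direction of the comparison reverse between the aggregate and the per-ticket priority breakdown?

Yes

P3: Team Gamma 90/158 = 57.0%, Team Alpha 7/10 = 70.0% → Team Alpha
P0: Team Gamma 1/5 = 20.0%, Team Alpha 28/67 = 41.8% → Team Alpha
P2: Team Gamma 15/32 = 46.9%, Team Alpha 32/57 = 56.1% → Team Alpha
P1: Team Gamma 16/44 = 36.4%, Team Alpha 33/69 = 47.8% → Team Alpha
Overall: Team Gamma 122/239 = 51.0%, Team Alpha 100/203 = 49.3% → Team Gamma
Team Alpha wins each ticket group but Team Gamma wins overall — the comparison reverses. Team Alpha's tickets skew toward P0, which has a lower base rate.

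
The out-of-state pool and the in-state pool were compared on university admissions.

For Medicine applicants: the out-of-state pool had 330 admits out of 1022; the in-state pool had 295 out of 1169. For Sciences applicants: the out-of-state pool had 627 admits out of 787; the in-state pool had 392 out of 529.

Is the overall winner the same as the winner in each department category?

Medicine: the out-of-state pool 330/1022 = 32.3%, the in-state pool 295/1169 = 25.2% → the out-of-state pool
Sciences: the out-of-state pool 627/787 = 79.7%, the in-state pool 392/529 = 74.1% → the out-of-state pool
Overall: the out-of-state pool 957/1809 = 52.9%, the in-state pool 687/1698 = 40.5% → the out-of-state pool
The out-of-state pool wins overall and in every department group — no reversal.

Yes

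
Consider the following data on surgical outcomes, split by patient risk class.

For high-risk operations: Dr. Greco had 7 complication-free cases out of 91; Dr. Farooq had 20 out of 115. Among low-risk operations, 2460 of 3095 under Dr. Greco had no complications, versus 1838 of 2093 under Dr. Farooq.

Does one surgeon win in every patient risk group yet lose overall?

High-risk: Dr. Greco 7/91 = 7.7%, Dr. Farooq 20/115 = 17.4% → Dr. Farooq
Low-risk: Dr. Greco 2460/3095 = 79.5%, Dr. Farooq 1838/2093 = 87.8% → Dr. Farooq
Overall: Dr. Greco 2467/3186 = 77.4%, Dr. Farooq 1858/2208 = 84.1% → Dr. Farooq
Dr. Farooq wins overall and in every patient risk group — no reversal.

No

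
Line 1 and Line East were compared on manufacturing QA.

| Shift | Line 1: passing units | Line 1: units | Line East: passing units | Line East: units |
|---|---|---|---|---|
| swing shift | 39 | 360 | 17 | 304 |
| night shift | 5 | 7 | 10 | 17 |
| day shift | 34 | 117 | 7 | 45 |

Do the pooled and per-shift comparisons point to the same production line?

Swing shift: Line 1 39/360 = 10.8%, Line East 17/304 = 5.6% → Line 1
Night shift: Line 1 5/7 = 71.4%, Line East 10/17 = 58.8% → Line 1
Day shift: Line 1 34/117 = 29.1%, Line East 7/45 = 15.6% → Line 1
Overall: Line 1 78/484 = 16.1%, Line East 34/366 = 9.3% → Line 1
Line 1 wins overall and in every shift group — no reversal.

Yes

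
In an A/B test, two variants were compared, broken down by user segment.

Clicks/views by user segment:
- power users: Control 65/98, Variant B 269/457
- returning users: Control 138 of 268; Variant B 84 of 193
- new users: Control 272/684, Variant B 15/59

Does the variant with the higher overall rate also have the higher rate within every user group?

No

Power users: Control 65/98 = 66.3%, Variant B 269/457 = 58.9% → Control
Returning users: Control 138/268 = 51.5%, Variant B 84/193 = 43.5% → Control
New users: Control 272/684 = 39.8%, Variant B 15/59 = 25.4% → Control
Overall: Control 475/1050 = 45.2%, Variant B 368/709 = 51.9% → Variant B
Control wins each user group but Variant B wins overall — the comparison reverses. Control's views skew toward new users, which has a lower base rate.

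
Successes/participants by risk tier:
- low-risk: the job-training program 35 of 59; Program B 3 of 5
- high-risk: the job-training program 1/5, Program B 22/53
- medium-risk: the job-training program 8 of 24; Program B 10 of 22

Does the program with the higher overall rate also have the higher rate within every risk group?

No

Low-risk: the job-training program 35/59 = 59.3%, Program B 3/5 = 60.0% → Program B
High-risk: the job-training program 1/5 = 20.0%, Program B 22/53 = 41.5% → Program B
Medium-risk: the job-training program 8/24 = 33.3%, Program B 10/22 = 45.5% → Program B
Overall: the job-training program 44/88 = 50.0%, Program B 35/80 = 43.8% → the job-training program
Program B wins each risk group but the job-training program wins overall — the comparison reverses. Program B's participants skew toward high-risk, which has a lower base rate.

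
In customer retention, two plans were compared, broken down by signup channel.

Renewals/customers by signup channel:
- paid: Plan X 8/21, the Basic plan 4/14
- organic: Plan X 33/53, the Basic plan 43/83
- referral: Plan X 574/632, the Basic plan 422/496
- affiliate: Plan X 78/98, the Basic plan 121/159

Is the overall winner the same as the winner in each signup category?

Paid: Plan X 8/21 = 38.1%, the Basic plan 4/14 = 28.6% → Plan X
Organic: Plan X 33/53 = 62.3%, the Basic plan 43/83 = 51.8% → Plan X
Referral: Plan X 574/632 = 90.8%, the Basic plan 422/496 = 85.1% → Plan X
Affiliate: Plan X 78/98 = 79.6%, the Basic plan 121/159 = 76.1% → Plan X
Overall: Plan X 693/804 = 86.2%, the Basic plan 590/752 = 78.5% → Plan X
Plan X wins overall and in every signup group — no reversal.

Yes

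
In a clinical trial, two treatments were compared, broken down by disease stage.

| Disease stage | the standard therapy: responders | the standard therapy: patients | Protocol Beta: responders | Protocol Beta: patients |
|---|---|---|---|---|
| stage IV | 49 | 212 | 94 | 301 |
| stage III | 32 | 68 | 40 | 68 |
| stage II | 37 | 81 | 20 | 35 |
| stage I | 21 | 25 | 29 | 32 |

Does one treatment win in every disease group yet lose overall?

No

Stage IV: the standard therapy 49/212 = 23.1%, Protocol Beta 94/301 = 31.2% → Protocol Beta
Stage III: the standard therapy 32/68 = 47.1%, Protocol Beta 40/68 = 58.8% → Protocol Beta
Stage II: the standard therapy 37/81 = 45.7%, Protocol Beta 20/35 = 57.1% → Protocol Beta
Stage I: the standard therapy 21/25 = 84.0%, Protocol Beta 29/32 = 90.6% → Protocol Beta
Overall: the standard therapy 139/386 = 36.0%, Protocol Beta 183/436 = 42.0% → Protocol Beta
Protocol Beta wins overall and in every disease group — no reversal.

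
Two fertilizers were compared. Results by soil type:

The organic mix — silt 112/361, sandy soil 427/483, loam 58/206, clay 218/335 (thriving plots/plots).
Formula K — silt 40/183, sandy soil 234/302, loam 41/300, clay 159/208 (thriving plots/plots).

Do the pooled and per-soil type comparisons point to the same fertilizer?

No

Silt: the organic mix 112/361 = 31.0%, Formula K 40/183 = 21.9% → the organic mix
Sandy soil: the organic mix 427/483 = 88.4%, Formula K 234/302 = 77.5% → the organic mix
Loam: the organic mix 58/206 = 28.2%, Formula K 41/300 = 13.7% → the organic mix
Clay: the organic mix 218/335 = 65.1%, Formula K 159/208 = 76.4% → Formula K
Overall: the organic mix 815/1385 = 58.8%, Formula K 474/993 = 47.7% → the organic mix
Neither sweeps: the organic mix wins 3 of 4 groups, Formula K wins 1. The organic mix wins overall but not every group — no Simpson reversal.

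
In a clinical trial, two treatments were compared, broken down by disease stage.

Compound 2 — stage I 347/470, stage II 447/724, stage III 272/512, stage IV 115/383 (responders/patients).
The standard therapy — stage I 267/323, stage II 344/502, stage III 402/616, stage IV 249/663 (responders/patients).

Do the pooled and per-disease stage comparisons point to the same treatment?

Stage I: Compound 2 347/470 = 73.8%, the standard therapy 267/323 = 82.7% → the standard therapy
Stage II: Compound 2 447/724 = 61.7%, the standard therapy 344/502 = 68.5% → the standard therapy
Stage III: Compound 2 272/512 = 53.1%, the standard therapy 402/616 = 65.3% → the standard therapy
Stage IV: Compound 2 115/383 = 30.0%, the standard therapy 249/663 = 37.6% → the standard therapy
Overall: Compound 2 1181/2089 = 56.5%, the standard therapy 1262/2104 = 60.0% → the standard therapy
The standard therapy wins overall and in every disease group — no reversal.

Yes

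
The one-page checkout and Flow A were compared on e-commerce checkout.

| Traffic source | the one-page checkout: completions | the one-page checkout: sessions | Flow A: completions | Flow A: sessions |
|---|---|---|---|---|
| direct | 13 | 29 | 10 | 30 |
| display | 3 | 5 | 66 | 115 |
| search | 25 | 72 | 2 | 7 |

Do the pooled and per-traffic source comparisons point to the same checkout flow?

Direct: the one-page checkout 13/29 = 44.8%, Flow A 10/30 = 33.3% → the one-page checkout
Display: the one-page checkout 3/5 = 60.0%, Flow A 66/115 = 57.4% → the one-page checkout
Search: the one-page checkout 25/72 = 34.7%, Flow A 2/7 = 28.6% → the one-page checkout
Overall: the one-page checkout 41/106 = 38.7%, Flow A 78/152 = 51.3% → Flow A
The one-page checkout wins each traffic group but Flow A wins overall — the comparison reverses. The one-page checkout's sessions skew toward search, which has a lower base rate.

No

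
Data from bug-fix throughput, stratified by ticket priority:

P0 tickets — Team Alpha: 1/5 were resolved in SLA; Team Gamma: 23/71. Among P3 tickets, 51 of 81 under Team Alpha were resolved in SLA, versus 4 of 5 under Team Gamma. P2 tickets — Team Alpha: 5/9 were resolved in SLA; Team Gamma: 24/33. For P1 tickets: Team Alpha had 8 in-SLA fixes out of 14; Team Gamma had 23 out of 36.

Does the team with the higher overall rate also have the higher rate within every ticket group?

P0: Team Alpha 1/5 = 20.0%, Team Gamma 23/71 = 32.4% → Team Gamma
P3: Team Alpha 51/81 = 63.0%, Team Gamma 4/5 = 80.0% → Team Gamma
P2: Team Alpha 5/9 = 55.6%, Team Gamma 24/33 = 72.7% → Team Gamma
P1: Team Alpha 8/14 = 57.1%, Team Gamma 23/36 = 63.9% → Team Gamma
Overall: Team Alpha 65/109 = 59.6%, Team Gamma 74/145 = 51.0% → Team Alpha
Team Gamma wins each ticket group but Team Alpha wins overall — the comparison reverses. Team Gamma's tickets skew toward P0, which has a lower base rate.

No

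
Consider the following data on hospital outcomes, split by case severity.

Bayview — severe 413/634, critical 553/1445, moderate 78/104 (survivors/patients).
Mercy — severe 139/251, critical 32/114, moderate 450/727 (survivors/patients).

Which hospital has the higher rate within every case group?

Bayview

Severe: Bayview 413/634 = 65.1%, Mercy 139/251 = 55.4% → Bayview
Critical: Bayview 553/1445 = 38.3%, Mercy 32/114 = 28.1% → Bayview
Moderate: Bayview 78/104 = 75.0%, Mercy 450/727 = 61.9% → Bayview
Bayview has the higher rate in all 3 groups.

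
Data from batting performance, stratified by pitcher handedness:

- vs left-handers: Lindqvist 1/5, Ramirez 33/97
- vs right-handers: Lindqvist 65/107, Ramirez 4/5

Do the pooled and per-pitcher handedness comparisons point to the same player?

Vs left-handers: Lindqvist 1/5 = 20.0%, Ramirez 33/97 = 34.0% → Ramirez
Vs right-handers: Lindqvist 65/107 = 60.7%, Ramirez 4/5 = 80.0% → Ramirez
Overall: Lindqvist 66/112 = 58.9%, Ramirez 37/102 = 36.3% → Lindqvist
Ramirez wins each pitcher group but Lindqvist wins overall — the comparison reverses. Ramirez's at-bats skew toward vs left-handers, which has a lower base rate.

No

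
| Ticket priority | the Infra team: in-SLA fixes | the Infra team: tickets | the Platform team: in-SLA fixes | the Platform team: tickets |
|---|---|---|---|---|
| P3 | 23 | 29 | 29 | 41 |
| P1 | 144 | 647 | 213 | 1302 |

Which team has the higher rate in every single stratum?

P3: the Infra team 23/29 = 79.3%, the Platform team 29/41 = 70.7% → the Infra team
P1: the Infra team 144/647 = 22.3%, the Platform team 213/1302 = 16.4% → the Infra team
The Infra team has the higher rate in both groups.

the Infra team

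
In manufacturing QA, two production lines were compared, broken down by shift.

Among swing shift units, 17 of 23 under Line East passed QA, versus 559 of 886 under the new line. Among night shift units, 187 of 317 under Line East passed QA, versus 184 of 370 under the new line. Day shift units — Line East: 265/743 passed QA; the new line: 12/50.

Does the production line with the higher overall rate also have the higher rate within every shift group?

Swing shift: Line East 17/23 = 73.9%, the new line 559/886 = 63.1% → Line East
Night shift: Line East 187/317 = 59.0%, the new line 184/370 = 49.7% → Line East
Day shift: Line East 265/743 = 35.7%, the new line 12/50 = 24.0% → Line East
Overall: Line East 469/1083 = 43.3%, the new line 755/1306 = 57.8% → the new line
Line East wins each shift group but the new line wins overall — the comparison reverses. Line East's units skew toward day shift, which has a lower base rate.

No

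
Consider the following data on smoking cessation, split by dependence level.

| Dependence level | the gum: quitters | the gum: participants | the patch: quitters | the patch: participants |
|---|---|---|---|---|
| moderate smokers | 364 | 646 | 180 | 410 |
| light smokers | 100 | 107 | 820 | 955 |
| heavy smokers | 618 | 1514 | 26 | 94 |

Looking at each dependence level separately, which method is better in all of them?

Moderate smokers: the gum 364/646 = 56.3%, the patch 180/410 = 43.9% → the gum
Light smokers: the gum 100/107 = 93.5%, the patch 820/955 = 85.9% → the gum
Heavy smokers: the gum 618/1514 = 40.8%, the patch 26/94 = 27.7% → the gum
The gum has the higher rate in all 3 groups.

the gum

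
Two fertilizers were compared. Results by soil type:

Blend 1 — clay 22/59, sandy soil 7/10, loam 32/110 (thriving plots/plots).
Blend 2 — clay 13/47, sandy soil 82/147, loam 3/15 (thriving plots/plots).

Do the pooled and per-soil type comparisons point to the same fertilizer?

No

Clay: Blend 1 22/59 = 37.3%, Blend 2 13/47 = 27.7% → Blend 1
Sandy soil: Blend 1 7/10 = 70.0%, Blend 2 82/147 = 55.8% → Blend 1
Loam: Blend 1 32/110 = 29.1%, Blend 2 3/15 = 20.0% → Blend 1
Overall: Blend 1 61/179 = 34.1%, Blend 2 98/209 = 46.9% → Blend 2
Blend 1 wins each soil group but Blend 2 wins overall — the comparison reverses. Blend 1's plots skew toward loam, which has a lower base rate.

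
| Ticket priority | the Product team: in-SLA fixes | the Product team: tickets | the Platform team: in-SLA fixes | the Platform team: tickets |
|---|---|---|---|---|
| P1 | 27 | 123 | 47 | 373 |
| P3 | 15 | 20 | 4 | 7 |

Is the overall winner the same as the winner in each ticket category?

P1: the Product team 27/123 = 22.0%, the Platform team 47/373 = 12.6% → the Product team
P3: the Product team 15/20 = 75.0%, the Platform team 4/7 = 57.1% → the Product team
Overall: the Product team 42/143 = 29.4%, the Platform team 51/380 = 13.4% → the Product team
The Product team wins overall and in every ticket group — no reversal.

Yes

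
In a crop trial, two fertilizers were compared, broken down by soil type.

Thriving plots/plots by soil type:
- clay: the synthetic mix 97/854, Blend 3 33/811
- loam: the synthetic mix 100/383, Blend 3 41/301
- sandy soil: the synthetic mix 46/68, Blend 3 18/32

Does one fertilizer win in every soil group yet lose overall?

No

Clay: the synthetic mix 97/854 = 11.4%, Blend 3 33/811 = 4.1% → the synthetic mix
Loam: the synthetic mix 100/383 = 26.1%, Blend 3 41/301 = 13.6% → the synthetic mix
Sandy soil: the synthetic mix 46/68 = 67.6%, Blend 3 18/32 = 56.2% → the synthetic mix
Overall: the synthetic mix 243/1305 = 18.6%, Blend 3 92/1144 = 8.0% → the synthetic mix
The synthetic mix wins overall and in every soil group — no reversal.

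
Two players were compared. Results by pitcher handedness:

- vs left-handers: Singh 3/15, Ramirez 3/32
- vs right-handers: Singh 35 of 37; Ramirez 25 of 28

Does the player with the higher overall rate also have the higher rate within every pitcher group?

Yes

Vs left-handers: Singh 3/15 = 20.0%, Ramirez 3/32 = 9.4% → Singh
Vs right-handers: Singh 35/37 = 94.6%, Ramirez 25/28 = 89.3% → Singh
Overall: Singh 38/52 = 73.1%, Ramirez 28/60 = 46.7% → Singh
Singh wins overall and in every pitcher group — no reversal.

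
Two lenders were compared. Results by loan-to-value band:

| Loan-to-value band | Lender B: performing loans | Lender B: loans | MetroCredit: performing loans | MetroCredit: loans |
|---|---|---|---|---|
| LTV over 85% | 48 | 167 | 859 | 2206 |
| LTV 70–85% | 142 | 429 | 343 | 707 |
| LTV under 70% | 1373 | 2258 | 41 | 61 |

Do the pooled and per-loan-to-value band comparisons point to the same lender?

No

LTV over 85%: Lender B 48/167 = 28.7%, MetroCredit 859/2206 = 38.9% → MetroCredit
LTV 70–85%: Lender B 142/429 = 33.1%, MetroCredit 343/707 = 48.5% → MetroCredit
LTV under 70%: Lender B 1373/2258 = 60.8%, MetroCredit 41/61 = 67.2% → MetroCredit
Overall: Lender B 1563/2854 = 54.8%, MetroCredit 1243/2974 = 41.8% → Lender B
MetroCredit wins each loan-to-value group but Lender B wins overall — the comparison reverses. MetroCredit's loans skew toward LTV over 85%, which has a lower base rate.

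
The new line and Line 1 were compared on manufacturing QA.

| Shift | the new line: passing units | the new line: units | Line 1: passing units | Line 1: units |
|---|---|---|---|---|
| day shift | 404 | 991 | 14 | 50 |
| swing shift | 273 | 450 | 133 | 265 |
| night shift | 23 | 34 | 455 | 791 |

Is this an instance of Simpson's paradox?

Yes

Day shift: the new line 404/991 = 40.8%, Line 1 14/50 = 28.0% → the new line
Swing shift: the new line 273/450 = 60.7%, Line 1 133/265 = 50.2% → the new line
Night shift: the new line 23/34 = 67.6%, Line 1 455/791 = 57.5% → the new line
Overall: the new line 700/1475 = 47.5%, Line 1 602/1106 = 54.4% → Line 1
The new line wins each shift group but Line 1 wins overall — the comparison reverses. The new line's units skew toward day shift, which has a lower base rate.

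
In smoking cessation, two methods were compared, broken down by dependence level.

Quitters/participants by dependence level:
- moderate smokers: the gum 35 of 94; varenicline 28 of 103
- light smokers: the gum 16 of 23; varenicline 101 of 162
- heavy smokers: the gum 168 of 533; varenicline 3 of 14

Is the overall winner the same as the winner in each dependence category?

No

Moderate smokers: the gum 35/94 = 37.2%, varenicline 28/103 = 27.2% → the gum
Light smokers: the gum 16/23 = 69.6%, varenicline 101/162 = 62.3% → the gum
Heavy smokers: the gum 168/533 = 31.5%, varenicline 3/14 = 21.4% → the gum
Overall: the gum 219/650 = 33.7%, varenicline 132/279 = 47.3% → varenicline
The gum wins each dependence group but varenicline wins overall — the comparison reverses. The gum's participants skew toward heavy smokers, which has a lower base rate.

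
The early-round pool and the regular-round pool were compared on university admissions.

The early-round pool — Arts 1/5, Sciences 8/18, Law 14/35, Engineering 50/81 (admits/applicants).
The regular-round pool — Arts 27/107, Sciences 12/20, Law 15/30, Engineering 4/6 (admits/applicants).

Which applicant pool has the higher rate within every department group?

the regular-round pool

Arts: the early-round pool 1/5 = 20.0%, the regular-round pool 27/107 = 25.2% → the regular-round pool
Sciences: the early-round pool 8/18 = 44.4%, the regular-round pool 12/20 = 60.0% → the regular-round pool
Law: the early-round pool 14/35 = 40.0%, the regular-round pool 15/30 = 50.0% → the regular-round pool
Engineering: the early-round pool 50/81 = 61.7%, the regular-round pool 4/6 = 66.7% → the regular-round pool
The regular-round pool has the higher rate in all 4 groups.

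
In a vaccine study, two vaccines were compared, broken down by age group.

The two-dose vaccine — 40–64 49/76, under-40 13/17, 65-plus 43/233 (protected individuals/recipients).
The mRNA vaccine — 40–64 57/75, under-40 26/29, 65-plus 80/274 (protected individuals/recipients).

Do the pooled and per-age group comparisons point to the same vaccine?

Yes

40–64: the two-dose vaccine 49/76 = 64.5%, the mRNA vaccine 57/75 = 76.0% → the mRNA vaccine
Under-40: the two-dose vaccine 13/17 = 76.5%, the mRNA vaccine 26/29 = 89.7% → the mRNA vaccine
65-plus: the two-dose vaccine 43/233 = 18.5%, the mRNA vaccine 80/274 = 29.2% → the mRNA vaccine
Overall: the two-dose vaccine 105/326 = 32.2%, the mRNA vaccine 163/378 = 43.1% → the mRNA vaccine
The mRNA vaccine wins overall and in every age group — no reversal.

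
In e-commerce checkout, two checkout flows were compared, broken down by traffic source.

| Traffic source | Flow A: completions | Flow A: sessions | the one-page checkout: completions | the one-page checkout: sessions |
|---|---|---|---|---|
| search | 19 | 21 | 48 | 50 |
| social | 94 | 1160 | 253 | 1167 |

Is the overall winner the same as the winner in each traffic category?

Yes

Search: Flow A 19/21 = 90.5%, the one-page checkout 48/50 = 96.0% → the one-page checkout
Social: Flow A 94/1160 = 8.1%, the one-page checkout 253/1167 = 21.7% → the one-page checkout
Overall: Flow A 113/1181 = 9.6%, the one-page checkout 301/1217 = 24.7% → the one-page checkout
The one-page checkout wins overall and in every traffic group — no reversal.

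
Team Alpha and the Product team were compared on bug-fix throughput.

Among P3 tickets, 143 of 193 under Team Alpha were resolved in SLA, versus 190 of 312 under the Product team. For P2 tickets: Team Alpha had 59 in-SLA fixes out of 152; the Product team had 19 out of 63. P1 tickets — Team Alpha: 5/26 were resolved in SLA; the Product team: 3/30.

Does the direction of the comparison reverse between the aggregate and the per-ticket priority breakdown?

P3: Team Alpha 143/193 = 74.1%, the Product team 190/312 = 60.9% → Team Alpha
P2: Team Alpha 59/152 = 38.8%, the Product team 19/63 = 30.2% → Team Alpha
P1: Team Alpha 5/26 = 19.2%, the Product team 3/30 = 10.0% → Team Alpha
Overall: Team Alpha 207/371 = 55.8%, the Product team 212/405 = 52.3% → Team Alpha
Team Alpha wins overall and in every ticket group — no reversal.

No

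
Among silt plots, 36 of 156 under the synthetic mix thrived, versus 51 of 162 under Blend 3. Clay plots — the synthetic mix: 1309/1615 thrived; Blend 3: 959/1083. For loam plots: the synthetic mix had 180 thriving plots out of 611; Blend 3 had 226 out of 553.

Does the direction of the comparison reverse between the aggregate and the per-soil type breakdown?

No

Silt: the synthetic mix 36/156 = 23.1%, Blend 3 51/162 = 31.5% → Blend 3
Clay: the synthetic mix 1309/1615 = 81.1%, Blend 3 959/1083 = 88.6% → Blend 3
Loam: the synthetic mix 180/611 = 29.5%, Blend 3 226/553 = 40.9% → Blend 3
Overall: the synthetic mix 1525/2382 = 64.0%, Blend 3 1236/1798 = 68.7% → Blend 3
Blend 3 wins overall and in every soil group — no reversal.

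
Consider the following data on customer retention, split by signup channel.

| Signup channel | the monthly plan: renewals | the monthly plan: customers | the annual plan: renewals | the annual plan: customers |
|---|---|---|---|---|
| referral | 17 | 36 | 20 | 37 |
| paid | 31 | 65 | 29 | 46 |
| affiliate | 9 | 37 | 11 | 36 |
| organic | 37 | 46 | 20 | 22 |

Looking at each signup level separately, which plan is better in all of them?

the annual plan

Referral: the monthly plan 17/36 = 47.2%, the annual plan 20/37 = 54.1% → the annual plan
Paid: the monthly plan 31/65 = 47.7%, the annual plan 29/46 = 63.0% → the annual plan
Affiliate: the monthly plan 9/37 = 24.3%, the annual plan 11/36 = 30.6% → the annual plan
Organic: the monthly plan 37/46 = 80.4%, the annual plan 20/22 = 90.9% → the annual plan
The annual plan has the higher rate in all 4 groups.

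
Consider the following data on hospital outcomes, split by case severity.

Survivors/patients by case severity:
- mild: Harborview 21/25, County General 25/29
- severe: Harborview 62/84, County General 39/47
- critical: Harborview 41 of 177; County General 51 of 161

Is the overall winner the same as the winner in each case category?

Mild: Harborview 21/25 = 84.0%, County General 25/29 = 86.2% → County General
Severe: Harborview 62/84 = 73.8%, County General 39/47 = 83.0% → County General
Critical: Harborview 41/177 = 23.2%, County General 51/161 = 31.7% → County General
Overall: Harborview 124/286 = 43.4%, County General 115/237 = 48.5% → County General
County General wins overall and in every case group — no reversal.

Yes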